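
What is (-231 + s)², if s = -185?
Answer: 173056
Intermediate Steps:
(-231 + s)² = (-231 - 185)² = (-416)² = 173056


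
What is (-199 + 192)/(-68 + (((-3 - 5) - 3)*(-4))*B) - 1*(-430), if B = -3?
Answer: 86007/200 ≈ 430.04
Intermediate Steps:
(-199 + 192)/(-68 + (((-3 - 5) - 3)*(-4))*B) - 1*(-430) = (-199 + 192)/(-68 + (((-3 - 5) - 3)*(-4))*(-3)) - 1*(-430) = -7/(-68 + ((-8 - 3)*(-4))*(-3)) + 430 = -7/(-68 - 11*(-4)*(-3)) + 430 = -7/(-68 + 44*(-3)) + 430 = -7/(-68 - 132) + 430 = -7/(-200) + 430 = -7*(-1/200) + 430 = 7/200 + 430 = 86007/200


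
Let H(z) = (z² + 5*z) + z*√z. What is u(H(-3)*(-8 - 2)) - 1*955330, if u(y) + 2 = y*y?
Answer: -954432 + 3600*I*√3 ≈ -9.5443e+5 + 6235.4*I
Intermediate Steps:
H(z) = z² + z^(3/2) + 5*z (H(z) = (z² + 5*z) + z^(3/2) = z² + z^(3/2) + 5*z)
u(y) = -2 + y² (u(y) = -2 + y*y = -2 + y²)
u(H(-3)*(-8 - 2)) - 1*955330 = (-2 + (((-3)² + (-3)^(3/2) + 5*(-3))*(-8 - 2))²) - 1*955330 = (-2 + ((9 - 3*I*√3 - 15)*(-10))²) - 955330 = (-2 + ((-6 - 3*I*√3)*(-10))²) - 955330 = (-2 + (60 + 30*I*√3)²) - 955330 = -955332 + (60 + 30*I*√3)²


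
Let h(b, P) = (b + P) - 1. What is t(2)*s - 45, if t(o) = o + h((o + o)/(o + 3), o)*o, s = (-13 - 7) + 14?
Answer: -393/5 ≈ -78.600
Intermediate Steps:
h(b, P) = -1 + P + b (h(b, P) = (P + b) - 1 = -1 + P + b)
s = -6 (s = -20 + 14 = -6)
t(o) = o + o*(-1 + o + 2*o/(3 + o)) (t(o) = o + (-1 + o + (o + o)/(o + 3))*o = o + (-1 + o + (2*o)/(3 + o))*o = o + (-1 + o + 2*o/(3 + o))*o = o + o*(-1 + o + 2*o/(3 + o)))
t(2)*s - 45 = (2²*(5 + 2)/(3 + 2))*(-6) - 45 = (4*7/5)*(-6) - 45 = (4*(⅕)*7)*(-6) - 45 = (28/5)*(-6) - 45 = -168/5 - 45 = -393/5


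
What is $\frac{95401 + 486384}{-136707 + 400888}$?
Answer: $\frac{581785}{264181} \approx 2.2022$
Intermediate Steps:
$\frac{95401 + 486384}{-136707 + 400888} = \frac{581785}{264181}$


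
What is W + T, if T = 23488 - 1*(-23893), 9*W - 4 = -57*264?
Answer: 411385/9 ≈ 45709.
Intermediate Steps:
W = -15044/9 (W = 4/9 + (-57*264)/9 = 4/9 + (1/9)*(-15048) = 4/9 - 1672 = -15044/9 ≈ -1671.6)
T = 47381 (T = 23488 + 23893 = 47381)
W + T = -15044/9 + 47381 = 411385/9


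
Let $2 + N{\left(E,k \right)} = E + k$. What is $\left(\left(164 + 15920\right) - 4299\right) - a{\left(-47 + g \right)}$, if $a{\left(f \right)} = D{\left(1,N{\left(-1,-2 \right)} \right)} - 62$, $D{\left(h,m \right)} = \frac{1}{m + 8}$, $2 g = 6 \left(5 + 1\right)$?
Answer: $\frac{35540}{3} \approx 11847.0$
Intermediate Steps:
$N{\left(E,k \right)} = -2 + E + k$ ($N{\left(E,k \right)} = -2 + \left(E + k\right) = -2 + E + k$)
$g = 18$ ($g = \frac{6 \left(5 + 1\right)}{2} = \frac{6 \cdot 6}{2} = \frac{1}{2} \cdot 36 = 18$)
$D{\left(h,m \right)} = \frac{1}{8 + m}$
$a{\left(f \right)} = - \frac{185}{3}$ ($a{\left(f \right)} = \frac{1}{8 - 5} - 62 = \frac{1}{3} - 62 = - \frac{185}{3}$)
$\left(\left(164 + 15920\right) - 4299\right) - a{\left(-47 + g \right)} = \left(\left(164 + 15920\right) - 4299\right) - - \frac{185}{3} = \left(16084 - 4299\right) + \frac{185}{3} = 11785 + \frac{185}{3} = \frac{35540}{3}$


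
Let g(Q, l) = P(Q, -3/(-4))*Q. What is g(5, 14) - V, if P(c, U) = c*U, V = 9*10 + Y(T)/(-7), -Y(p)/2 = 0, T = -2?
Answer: -285/4 ≈ -71.250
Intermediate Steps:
Y(p) = 0 (Y(p) = -2*0 = 0)
V = 90 (V = 9*10 + 0/(-7) = 90 + 0*(-1/7) = 90 + 0 = 90)
P(c, U) = U*c
g(Q, l) = 3*Q**2/4 (g(Q, l) = ((-3/(-4))*Q)*Q = ((-3*(-1/4))*Q)*Q = (3*Q/4)*Q = 3*Q**2/4)
g(5, 14) - V = (3/4)*5**2 - 1*90 = (3/4)*25 - 90 = 75/4 - 90 = -285/4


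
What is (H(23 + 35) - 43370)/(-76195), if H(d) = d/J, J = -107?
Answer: 4640648/8152865 ≈ 0.56920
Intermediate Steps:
H(d) = -d/107 (H(d) = d/(-107) = d*(-1/107) = -d/107)
(H(23 + 35) - 43370)/(-76195) = (-(23 + 35)/107 - 43370)/(-76195) = (-1/107*58 - 43370)*(-1/76195) = (-58/107 - 43370)*(-1/76195) = -4640648/107*(-1/76195) = 4640648/8152865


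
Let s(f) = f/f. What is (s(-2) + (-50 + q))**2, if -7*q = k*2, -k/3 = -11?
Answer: 167281/49 ≈ 3413.9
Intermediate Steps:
k = 33 (k = -3*(-11) = 33)
s(f) = 1
q = -66/7 (q = -33*2/7 = -1/7*66 = -66/7 ≈ -9.4286)
(s(-2) + (-50 + q))**2 = (1 + (-50 - 66/7))**2 = (1 - 416/7)**2 = (-409/7)**2 = 167281/49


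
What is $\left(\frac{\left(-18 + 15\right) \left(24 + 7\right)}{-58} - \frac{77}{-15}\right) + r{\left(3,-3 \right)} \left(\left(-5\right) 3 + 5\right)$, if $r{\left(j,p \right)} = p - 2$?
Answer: $\frac{49361}{870} \approx 56.737$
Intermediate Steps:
$r{\left(j,p \right)} = -2 + p$
$\left(\frac{\left(-18 + 15\right) \left(24 + 7\right)}{-58} - \frac{77}{-15}\right) + r{\left(3,-3 \right)} \left(\left(-5\right) 3 + 5\right) = \left(\frac{\left(-18 + 15\right) \left(24 + 7\right)}{-58} - \frac{77}{-15}\right) + \left(-2 - 3\right) \left(\left(-5\right) 3 + 5\right) = \left(\left(-3\right) 31 \left(- \frac{1}{58}\right) - - \frac{77}{15}\right) - 5 \left(-15 + 5\right) = \left(\left(-93\right) \left(- \frac{1}{58}\right) + \frac{77}{15}\right) - -50 = \left(\frac{93}{58} + \frac{77}{15}\right) + 50 = \frac{5861}{870} + 50 = \frac{49361}{870}$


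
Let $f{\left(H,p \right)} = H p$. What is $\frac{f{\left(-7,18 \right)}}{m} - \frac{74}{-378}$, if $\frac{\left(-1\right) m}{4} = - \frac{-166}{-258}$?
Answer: $- \frac{1529861}{31374} \approx -48.762$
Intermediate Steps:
$m = \frac{332}{129}$ ($m = - 4 \left(- \frac{-166}{-258}\right) = - 4 \left(- \frac{\left(-166\right) \left(-1\right)}{258}\right) = - 4 \left(\left(-1\right) \frac{83}{129}\right) = \left(-4\right) \left(- \frac{83}{129}\right) = \frac{332}{129} \approx 2.5736$)
$\frac{f{\left(-7,18 \right)}}{m} - \frac{74}{-378} = \frac{\left(-7\right) 18}{\frac{332}{129}} - \frac{74}{-378} = \left(-126\right) \frac{129}{332} - - \frac{37}{189} = - \frac{8127}{166} + \frac{37}{189} = - \frac{1529861}{31374}$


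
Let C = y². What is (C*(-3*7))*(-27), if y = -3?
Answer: 5103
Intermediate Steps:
C = 9 (C = (-3)² = 9)
(C*(-3*7))*(-27) = (9*(-3*7))*(-27) = (9*(-21))*(-27) = -189*(-27) = 5103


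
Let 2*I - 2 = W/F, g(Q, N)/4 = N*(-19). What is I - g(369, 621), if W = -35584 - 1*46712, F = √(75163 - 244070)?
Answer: 47197 + 41148*I*√168907/168907 ≈ 47197.0 + 100.12*I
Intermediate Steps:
g(Q, N) = -76*N (g(Q, N) = 4*(N*(-19)) = 4*(-19*N) = -76*N)
F = I*√168907 (F = √(-168907) = I*√168907 ≈ 410.98*I)
W = -82296 (W = -35584 - 46712 = -82296)
I = 1 + 41148*I*√168907/168907 (I = 1 + (-82296*(-I*√168907/168907))/2 = 1 + (-(-82296)*I*√168907/168907)/2 = 1 + (82296*I*√168907/168907)/2 = 1 + 41148*I*√168907/168907 ≈ 1.0 + 100.12*I)
I - g(369, 621) = (1 + 41148*I*√168907/168907) - (-76)*621 = (1 + 41148*I*√168907/168907) - 1*(-47196) = (1 + 41148*I*√168907/168907) + 47196 = 47197 + 41148*I*√168907/168907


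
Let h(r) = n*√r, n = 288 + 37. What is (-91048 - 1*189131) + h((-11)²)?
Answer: -276604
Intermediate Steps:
n = 325
h(r) = 325*√r
(-91048 - 1*189131) + h((-11)²) = (-91048 - 1*189131) + 325*√((-11)²) = (-91048 - 189131) + 325*√121 = -280179 + 325*11 = -280179 + 3575 = -276604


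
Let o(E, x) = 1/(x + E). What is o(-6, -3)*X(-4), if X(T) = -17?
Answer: 17/9 ≈ 1.8889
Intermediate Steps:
o(E, x) = 1/(E + x)
o(-6, -3)*X(-4) = -17/(-6 - 3) = -17/(-9) = -⅑*(-17) = 17/9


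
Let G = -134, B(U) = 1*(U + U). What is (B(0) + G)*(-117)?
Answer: 15678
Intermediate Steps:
B(U) = 2*U (B(U) = 1*(2*U) = 2*U)
(B(0) + G)*(-117) = (2*0 - 134)*(-117) = (0 - 134)*(-117) = -134*(-117) = 15678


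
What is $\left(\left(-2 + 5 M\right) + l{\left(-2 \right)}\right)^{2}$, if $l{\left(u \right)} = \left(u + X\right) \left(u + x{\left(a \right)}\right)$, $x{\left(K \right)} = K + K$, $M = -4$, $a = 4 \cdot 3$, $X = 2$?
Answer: $484$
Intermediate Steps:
$a = 12$
$x{\left(K \right)} = 2 K$
$l{\left(u \right)} = \left(2 + u\right) \left(24 + u\right)$ ($l{\left(u \right)} = \left(u + 2\right) \left(u + 2 \cdot 12\right) = \left(2 + u\right) \left(u + 24\right) = \left(2 + u\right) \left(24 + u\right)$)
$\left(\left(-2 + 5 M\right) + l{\left(-2 \right)}\right)^{2} = \left(\left(-2 + 5 \left(-4\right)\right) + \left(48 + \left(-2\right)^{2} + 26 \left(-2\right)\right)\right)^{2} = \left(\left(-2 - 20\right) + \left(48 + 4 - 52\right)\right)^{2} = \left(-22 + 0\right)^{2} = \left(-22\right)^{2} = 484$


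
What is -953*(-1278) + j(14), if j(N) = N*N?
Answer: 1218130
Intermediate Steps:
j(N) = N**2
-953*(-1278) + j(14) = -953*(-1278) + 14**2 = 1217934 + 196 = 1218130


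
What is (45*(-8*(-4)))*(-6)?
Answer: -8640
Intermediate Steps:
(45*(-8*(-4)))*(-6) = (45*32)*(-6) = 1440*(-6) = -8640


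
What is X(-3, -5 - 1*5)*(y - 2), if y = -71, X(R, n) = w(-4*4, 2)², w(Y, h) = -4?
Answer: -1168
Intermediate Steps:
X(R, n) = 16 (X(R, n) = (-4)² = 16)
X(-3, -5 - 1*5)*(y - 2) = 16*(-71 - 2) = 16*(-73) = -1168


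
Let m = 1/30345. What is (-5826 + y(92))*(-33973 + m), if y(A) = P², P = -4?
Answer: 171131173544/867 ≈ 1.9738e+8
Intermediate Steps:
y(A) = 16 (y(A) = (-4)² = 16)
m = 1/30345 ≈ 3.2954e-5
(-5826 + y(92))*(-33973 + m) = (-5826 + 16)*(-33973 + 1/30345) = -5810*(-1030910684/30345) = 171131173544/867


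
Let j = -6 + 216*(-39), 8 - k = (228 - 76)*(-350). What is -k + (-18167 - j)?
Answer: -62945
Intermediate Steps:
k = 53208 (k = 8 - (228 - 76)*(-350) = 8 - 152*(-350) = 8 - 1*(-53200) = 8 + 53200 = 53208)
j = -8430 (j = -6 - 8424 = -8430)
-k + (-18167 - j) = -1*53208 + (-18167 - 1*(-8430)) = -53208 + (-18167 + 8430) = -53208 - 9737 = -62945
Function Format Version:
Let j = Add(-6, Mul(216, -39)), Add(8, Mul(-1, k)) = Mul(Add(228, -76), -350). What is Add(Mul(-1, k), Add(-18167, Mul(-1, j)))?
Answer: -62945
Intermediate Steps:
k = 53208 (k = Add(8, Mul(-1, Mul(Add(228, -76), -350))) = Add(8, Mul(-1, Mul(152, -350))) = Add(8, Mul(-1, -53200)) = Add(8, 53200) = 53208)
j = -8430 (j = Add(-6, -8424) = -8430)
Add(Mul(-1, k), Add(-18167, Mul(-1, j))) = Add(Mul(-1, 53208), Add(-18167, Mul(-1, -8430))) = Add(-53208, Add(-18167, 8430)) = Add(-53208, -9737) = -62945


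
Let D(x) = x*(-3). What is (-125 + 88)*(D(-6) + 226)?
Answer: -9028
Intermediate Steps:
D(x) = -3*x
(-125 + 88)*(D(-6) + 226) = (-125 + 88)*(-3*(-6) + 226) = -37*(18 + 226) = -37*244 = -9028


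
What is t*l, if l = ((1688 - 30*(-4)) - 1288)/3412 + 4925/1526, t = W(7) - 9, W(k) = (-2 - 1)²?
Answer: 0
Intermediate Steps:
W(k) = 9 (W(k) = (-3)² = 9)
t = 0 (t = 9 - 9 = 0)
l = 4399405/1301678 (l = ((1688 + 120) - 1288)*(1/3412) + 4925*(1/1526) = (1808 - 1288)*(1/3412) + 4925/1526 = 520*(1/3412) + 4925/1526 = 130/853 + 4925/1526 = 4399405/1301678 ≈ 3.3798)
t*l = 0*(4399405/1301678) = 0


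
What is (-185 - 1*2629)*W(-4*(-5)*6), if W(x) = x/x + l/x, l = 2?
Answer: -28609/10 ≈ -2860.9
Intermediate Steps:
W(x) = 1 + 2/x (W(x) = x/x + 2/x = 1 + 2/x)
(-185 - 1*2629)*W(-4*(-5)*6) = (-185 - 1*2629)*((2 - 4*(-5)*6)/((-4*(-5)*6))) = (-185 - 2629)*((2 + 20*6)/((20*6))) = -2814*(2 + 120)/120 = -469*122/20 = -2814*61/60 = -28609/10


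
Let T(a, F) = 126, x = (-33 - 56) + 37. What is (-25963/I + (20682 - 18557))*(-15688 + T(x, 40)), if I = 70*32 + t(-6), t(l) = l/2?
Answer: -73571876044/2237 ≈ -3.2889e+7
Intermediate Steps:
t(l) = l/2 (t(l) = l*(½) = l/2)
x = -52 (x = -89 + 37 = -52)
I = 2237 (I = 70*32 + (½)*(-6) = 2240 - 3 = 2237)
(-25963/I + (20682 - 18557))*(-15688 + T(x, 40)) = (-25963/2237 + (20682 - 18557))*(-15688 + 126) = (-25963*1/2237 + 2125)*(-15562) = (-25963/2237 + 2125)*(-15562) = (4727662/2237)*(-15562) = -73571876044/2237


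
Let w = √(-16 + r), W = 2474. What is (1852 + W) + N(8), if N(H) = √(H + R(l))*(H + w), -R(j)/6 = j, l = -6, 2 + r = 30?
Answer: 4326 + 4*√33 + 16*√11 ≈ 4402.0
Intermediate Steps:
r = 28 (r = -2 + 30 = 28)
R(j) = -6*j
w = 2*√3 (w = √(-16 + 28) = √12 = 2*√3 ≈ 3.4641)
N(H) = √(36 + H)*(H + 2*√3) (N(H) = √(H - 6*(-6))*(H + 2*√3) = √(H + 36)*(H + 2*√3) = √(36 + H)*(H + 2*√3))
(1852 + W) + N(8) = (1852 + 2474) + √(36 + 8)*(8 + 2*√3) = 4326 + √44*(8 + 2*√3) = 4326 + (2*√11)*(8 + 2*√3) = 4326 + 2*√11*(8 + 2*√3)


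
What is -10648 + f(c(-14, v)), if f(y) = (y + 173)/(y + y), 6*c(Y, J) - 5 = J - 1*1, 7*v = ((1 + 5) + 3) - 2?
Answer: -105437/10 ≈ -10544.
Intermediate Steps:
v = 1 (v = (((1 + 5) + 3) - 2)/7 = ((6 + 3) - 2)/7 = (9 - 2)/7 = (⅐)*7 = 1)
c(Y, J) = ⅔ + J/6 (c(Y, J) = ⅚ + (J - 1*1)/6 = ⅚ + (J - 1)/6 = ⅚ + (-1 + J)/6 = ⅚ + (-⅙ + J/6) = ⅔ + J/6)
f(y) = (173 + y)/(2*y) (f(y) = (173 + y)/((2*y)) = (173 + y)*(1/(2*y)) = (173 + y)/(2*y))
-10648 + f(c(-14, v)) = -10648 + (173 + (⅔ + (⅙)*1))/(2*(⅔ + (⅙)*1)) = -10648 + (173 + (⅔ + ⅙))/(2*(⅔ + ⅙)) = -10648 + (173 + ⅚)/(2*(⅚)) = -10648 + (½)*(6/5)*(1043/6) = -10648 + 1043/10 = -105437/10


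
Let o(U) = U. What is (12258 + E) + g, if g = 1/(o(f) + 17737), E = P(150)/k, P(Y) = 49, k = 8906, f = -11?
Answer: 483785957632/39466939 ≈ 12258.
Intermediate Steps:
E = 49/8906 ≈ 0.0055019
g = 1/17726 (g = 1/(-11 + 17737) = 1/17726 ≈ 5.6414e-5)
(12258 + E) + g = (12258 + 49/8906) + 1/17726 = 109169797/8906 + 1/17726 = 483785957632/39466939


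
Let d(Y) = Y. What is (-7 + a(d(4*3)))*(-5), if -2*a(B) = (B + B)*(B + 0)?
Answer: 755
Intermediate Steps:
a(B) = -B² (a(B) = -(B + B)*(B + 0)/2 = -2*B*B/2 = -B²)
(-7 + a(d(4*3)))*(-5) = (-7 - (4*3)²)*(-5) = (-7 - 1*12²)*(-5) = (-7 - 1*144)*(-5) = (-7 - 144)*(-5) = -151*(-5) = 755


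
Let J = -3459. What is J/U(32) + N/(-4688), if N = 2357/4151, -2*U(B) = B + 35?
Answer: 134623347265/1303812496 ≈ 103.25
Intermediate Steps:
U(B) = -35/2 - B/2 (U(B) = -(B + 35)/2 = -(35 + B)/2 = -35/2 - B/2)
N = 2357/4151 (N = 2357*(1/4151) = 2357/4151 ≈ 0.56781)
J/U(32) + N/(-4688) = -3459/(-35/2 - ½*32) + (2357/4151)/(-4688) = -3459/(-35/2 - 16) + (2357/4151)*(-1/4688) = -3459/(-67/2) - 2357/19459888 = -3459*(-2/67) - 2357/19459888 = 6918/67 - 2357/19459888 = 134623347265/1303812496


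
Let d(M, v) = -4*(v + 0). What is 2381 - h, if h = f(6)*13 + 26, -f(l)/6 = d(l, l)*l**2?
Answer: -65037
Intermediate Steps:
d(M, v) = -4*v
f(l) = 24*l**3 (f(l) = -6*(-4*l)*l**2 = -(-24)*l**3 = 24*l**3)
h = 67418 (h = (24*6**3)*13 + 26 = (24*216)*13 + 26 = 5184*13 + 26 = 67392 + 26 = 67418)
2381 - h = 2381 - 1*67418 = 2381 - 67418 = -65037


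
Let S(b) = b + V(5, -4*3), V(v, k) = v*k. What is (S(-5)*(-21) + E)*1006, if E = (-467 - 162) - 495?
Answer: 242446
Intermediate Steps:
V(v, k) = k*v
S(b) = -60 + b (S(b) = b - 4*3*5 = b - 12*5 = b - 60 = -60 + b)
E = -1124 (E = -629 - 495 = -1124)
(S(-5)*(-21) + E)*1006 = ((-60 - 5)*(-21) - 1124)*1006 = (-65*(-21) - 1124)*1006 = (1365 - 1124)*1006 = 241*1006 = 242446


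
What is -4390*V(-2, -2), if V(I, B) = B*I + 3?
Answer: -30730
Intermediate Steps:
V(I, B) = 3 + B*I
-4390*V(-2, -2) = -4390*(3 - 2*(-2)) = -4390*(3 + 4) = -4390*7 = -30730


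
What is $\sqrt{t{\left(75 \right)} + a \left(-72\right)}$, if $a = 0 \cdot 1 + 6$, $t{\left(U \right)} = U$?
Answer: $i \sqrt{357} \approx 18.894 i$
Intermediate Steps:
$a = 6$ ($a = 0 + 6 = 6$)
$\sqrt{t{\left(75 \right)} + a \left(-72\right)} = \sqrt{75 + 6 \left(-72\right)} = \sqrt{75 - 432} = \sqrt{-357} = i \sqrt{357}$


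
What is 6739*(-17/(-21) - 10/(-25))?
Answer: 855853/105 ≈ 8151.0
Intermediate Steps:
6739*(-17/(-21) - 10/(-25)) = 6739*(-17*(-1/21) - 10*(-1/25)) = 6739*(17/21 + ⅖) = 6739*(127/105) = 855853/105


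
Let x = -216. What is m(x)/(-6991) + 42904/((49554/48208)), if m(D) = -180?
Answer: 7229803149716/173216007 ≈ 41739.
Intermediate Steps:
m(x)/(-6991) + 42904/((49554/48208)) = -180/(-6991) + 42904/((49554/48208)) = -180*(-1/6991) + 42904/((49554*(1/48208))) = 180/6991 + 42904/(24777/24104) = 180/6991 + 42904*(24104/24777) = 180/6991 + 1034158016/24777 = 7229803149716/173216007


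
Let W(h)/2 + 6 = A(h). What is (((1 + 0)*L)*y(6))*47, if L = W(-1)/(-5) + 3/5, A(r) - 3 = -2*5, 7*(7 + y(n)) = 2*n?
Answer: -50431/35 ≈ -1440.9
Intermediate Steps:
y(n) = -7 + 2*n/7 (y(n) = -7 + (2*n)/7 = -7 + 2*n/7)
A(r) = -7 (A(r) = 3 - 2*5 = 3 - 10 = -7)
W(h) = -26 (W(h) = -12 + 2*(-7) = -12 - 14 = -26)
L = 29/5 (L = -26/(-5) + 3/5 = -26*(-⅕) + 3*(⅕) = 26/5 + ⅗ = 29/5 ≈ 5.8000)
(((1 + 0)*L)*y(6))*47 = (((1 + 0)*(29/5))*(-7 + (2/7)*6))*47 = ((1*(29/5))*(-7 + 12/7))*47 = ((29/5)*(-37/7))*47 = -1073/35*47 = -50431/35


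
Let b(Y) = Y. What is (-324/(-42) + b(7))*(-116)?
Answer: -11948/7 ≈ -1706.9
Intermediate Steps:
(-324/(-42) + b(7))*(-116) = (-324/(-42) + 7)*(-116) = (-324*(-1/42) + 7)*(-116) = (54/7 + 7)*(-116) = (103/7)*(-116) = -11948/7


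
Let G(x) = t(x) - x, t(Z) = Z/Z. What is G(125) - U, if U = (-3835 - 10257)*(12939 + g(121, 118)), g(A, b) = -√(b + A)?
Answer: 182336264 - 14092*√239 ≈ 1.8212e+8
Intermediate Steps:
t(Z) = 1
G(x) = 1 - x
g(A, b) = -√(A + b)
U = -182336388 + 14092*√239 (U = (-3835 - 10257)*(12939 - √(121 + 118)) = -14092*(12939 - √239) = -182336388 + 14092*√239 ≈ -1.8212e+8)
G(125) - U = (1 - 1*125) - (-182336388 + 14092*√239) = (1 - 125) + (182336388 - 14092*√239) = -124 + (182336388 - 14092*√239) = 182336264 - 14092*√239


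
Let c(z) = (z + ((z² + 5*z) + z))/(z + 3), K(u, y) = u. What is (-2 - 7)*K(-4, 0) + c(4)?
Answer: 296/7 ≈ 42.286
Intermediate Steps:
c(z) = (z² + 7*z)/(3 + z) (c(z) = (z + (z² + 6*z))/(3 + z) = (z² + 7*z)/(3 + z))
(-2 - 7)*K(-4, 0) + c(4) = (-2 - 7)*(-4) + 4*(7 + 4)/(3 + 4) = -9*(-4) + 4*11/7 = 36 + 4*(⅐)*11 = 36 + 44/7 = 296/7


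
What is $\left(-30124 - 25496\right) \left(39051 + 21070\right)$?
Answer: $-3343930020$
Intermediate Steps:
$\left(-30124 - 25496\right) \left(39051 + 21070\right) = \left(-55620\right) 60121 = -3343930020$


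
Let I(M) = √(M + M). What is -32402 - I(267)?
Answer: -32402 - √534 ≈ -32425.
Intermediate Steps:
I(M) = √2*√M (I(M) = √(2*M) = √2*√M)
-32402 - I(267) = -32402 - √2*√267 = -32402 - √534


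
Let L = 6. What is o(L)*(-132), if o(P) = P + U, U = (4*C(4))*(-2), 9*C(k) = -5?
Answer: -4136/3 ≈ -1378.7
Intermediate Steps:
C(k) = -5/9 (C(k) = (⅑)*(-5) = -5/9)
U = 40/9 (U = (4*(-5/9))*(-2) = -20/9*(-2) = 40/9 ≈ 4.4444)
o(P) = 40/9 + P (o(P) = P + 40/9 = 40/9 + P)
o(L)*(-132) = (40/9 + 6)*(-132) = (94/9)*(-132) = -4136/3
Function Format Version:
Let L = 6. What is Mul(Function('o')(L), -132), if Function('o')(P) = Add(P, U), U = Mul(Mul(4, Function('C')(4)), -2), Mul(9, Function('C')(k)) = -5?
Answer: Rational(-4136, 3) ≈ -1378.7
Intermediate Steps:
Function('C')(k) = Rational(-5, 9) (Function('C')(k) = Mul(Rational(1, 9), -5) = Rational(-5, 9))
U = Rational(40, 9) (U = Mul(Mul(4, Rational(-5, 9)), -2) = Mul(Rational(-20, 9), -2) = Rational(40, 9) ≈ 4.4444)
Function('o')(P) = Add(Rational(40, 9), P) (Function('o')(P) = Add(P, Rational(40, 9)) = Add(Rational(40, 9), P))
Mul(Function('o')(L), -132) = Mul(Add(Rational(40, 9), 6), -132) = Mul(Rational(94, 9), -132) = Rational(-4136, 3)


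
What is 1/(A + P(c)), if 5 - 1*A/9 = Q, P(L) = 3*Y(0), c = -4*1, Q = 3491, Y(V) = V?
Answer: -1/31374 ≈ -3.1874e-5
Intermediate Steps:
c = -4
P(L) = 0 (P(L) = 3*0 = 0)
A = -31374 (A = 45 - 9*3491 = 45 - 31419 = -31374)
1/(A + P(c)) = 1/(-31374 + 0) = 1/(-31374) = -1/31374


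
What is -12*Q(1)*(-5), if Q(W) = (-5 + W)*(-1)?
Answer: 240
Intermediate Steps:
Q(W) = 5 - W
-12*Q(1)*(-5) = -12*(5 - 1*1)*(-5) = -12*(5 - 1)*(-5) = -12*4*(-5) = -48*(-5) = 240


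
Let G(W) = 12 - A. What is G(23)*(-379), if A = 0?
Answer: -4548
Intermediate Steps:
G(W) = 12 (G(W) = 12 - 1*0 = 12 + 0 = 12)
G(23)*(-379) = 12*(-379) = -4548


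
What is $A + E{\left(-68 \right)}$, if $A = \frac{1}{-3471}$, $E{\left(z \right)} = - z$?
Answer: $\frac{236027}{3471} \approx 68.0$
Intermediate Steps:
$A = - \frac{1}{3471} \approx -0.0002881$
$A + E{\left(-68 \right)} = - \frac{1}{3471} - -68 = - \frac{1}{3471} + 68 = \frac{236027}{3471}$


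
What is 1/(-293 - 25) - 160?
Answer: -50881/318 ≈ -160.00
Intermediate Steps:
1/(-293 - 25) - 160 = 1/(-318) - 160 = -1/318 - 160 = -50881/318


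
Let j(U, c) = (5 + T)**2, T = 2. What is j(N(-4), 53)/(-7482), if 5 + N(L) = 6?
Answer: -49/7482 ≈ -0.0065491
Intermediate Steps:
N(L) = 1 (N(L) = -5 + 6 = 1)
j(U, c) = 49 (j(U, c) = (5 + 2)**2 = 7**2 = 49)
j(N(-4), 53)/(-7482) = 49/(-7482) = 49*(-1/7482) = -49/7482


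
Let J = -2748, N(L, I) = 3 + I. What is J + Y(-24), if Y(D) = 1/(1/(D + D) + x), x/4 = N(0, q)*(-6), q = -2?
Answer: -3168492/1153 ≈ -2748.0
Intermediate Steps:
x = -24 (x = 4*((3 - 2)*(-6)) = 4*(1*(-6)) = 4*(-6) = -24)
Y(D) = 1/(-24 + 1/(2*D)) (Y(D) = 1/(1/(D + D) - 24) = 1/(1/(2*D) - 24) = 1/(-24 + 1/(2*D)))
J + Y(-24) = -2748 + 2*(-24)/(1 - 48*(-24)) = -2748 + 2*(-24)/(1 + 1152) = -2748 + 2*(-24)/1153 = -2748 + 2*(-24)*(1/1153) = -2748 - 48/1153 = -3168492/1153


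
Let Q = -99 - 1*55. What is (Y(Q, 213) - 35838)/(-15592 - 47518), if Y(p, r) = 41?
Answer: 35797/63110 ≈ 0.56722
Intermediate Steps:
Q = -154 (Q = -99 - 55 = -154)
(Y(Q, 213) - 35838)/(-15592 - 47518) = (41 - 35838)/(-15592 - 47518) = -35797/(-63110) = -35797*(-1/63110) = 35797/63110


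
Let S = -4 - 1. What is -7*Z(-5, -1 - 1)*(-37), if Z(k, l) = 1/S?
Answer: -259/5 ≈ -51.800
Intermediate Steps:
S = -5
Z(k, l) = -1/5 (Z(k, l) = 1/(-5) = -1/5)
-7*Z(-5, -1 - 1)*(-37) = -7*(-1/5)*(-37) = (7/5)*(-37) = -259/5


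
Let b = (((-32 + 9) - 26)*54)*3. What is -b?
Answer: 7938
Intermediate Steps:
b = -7938 (b = ((-23 - 26)*54)*3 = -49*54*3 = -2646*3 = -7938)
-b = -1*(-7938) = 7938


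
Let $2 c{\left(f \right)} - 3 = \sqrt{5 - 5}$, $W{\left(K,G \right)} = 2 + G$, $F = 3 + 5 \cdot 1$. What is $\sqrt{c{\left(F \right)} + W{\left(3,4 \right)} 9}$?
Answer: $\frac{\sqrt{222}}{2} \approx 7.4498$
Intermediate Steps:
$F = 8$ ($F = 3 + 5 = 8$)
$c{\left(f \right)} = \frac{3}{2}$ ($c{\left(f \right)} = \frac{3}{2} + \frac{\sqrt{5 - 5}}{2} = \frac{3}{2} + \frac{\sqrt{0}}{2} = \frac{3}{2} + \frac{1}{2} \cdot 0 = \frac{3}{2} + 0 = \frac{3}{2}$)
$\sqrt{c{\left(F \right)} + W{\left(3,4 \right)} 9} = \sqrt{\frac{3}{2} + \left(2 + 4\right) 9} = \sqrt{\frac{3}{2} + 6 \cdot 9} = \sqrt{\frac{3}{2} + 54} = \sqrt{\frac{111}{2}} = \frac{\sqrt{222}}{2}$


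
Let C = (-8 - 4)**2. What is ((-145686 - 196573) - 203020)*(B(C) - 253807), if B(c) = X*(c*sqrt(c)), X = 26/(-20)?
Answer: 698102709493/5 ≈ 1.3962e+11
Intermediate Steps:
X = -13/10 (X = 26*(-1/20) = -13/10 ≈ -1.3000)
C = 144 (C = (-12)**2 = 144)
B(c) = -13*c**(3/2)/10 (B(c) = -13*c*sqrt(c)/10 = -13*c**(3/2)/10)
((-145686 - 196573) - 203020)*(B(C) - 253807) = ((-145686 - 196573) - 203020)*(-13*144**(3/2)/10 - 253807) = (-342259 - 203020)*(-13/10*1728 - 253807) = -545279*(-11232/5 - 253807) = -545279*(-1280267/5) = 698102709493/5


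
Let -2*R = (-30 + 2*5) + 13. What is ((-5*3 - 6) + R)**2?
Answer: 1225/4 ≈ 306.25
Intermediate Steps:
R = 7/2 (R = -((-30 + 2*5) + 13)/2 = -((-30 + 10) + 13)/2 = -(-20 + 13)/2 = -1/2*(-7) = 7/2 ≈ 3.5000)
((-5*3 - 6) + R)**2 = ((-5*3 - 6) + 7/2)**2 = ((-15 - 6) + 7/2)**2 = (-21 + 7/2)**2 = (-35/2)**2 = 1225/4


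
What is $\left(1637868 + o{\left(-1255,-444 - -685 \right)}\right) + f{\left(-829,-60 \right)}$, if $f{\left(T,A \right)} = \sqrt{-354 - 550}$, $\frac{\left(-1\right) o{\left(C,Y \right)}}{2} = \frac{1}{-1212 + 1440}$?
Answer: $\frac{186716951}{114} + 2 i \sqrt{226} \approx 1.6379 \cdot 10^{6} + 30.067 i$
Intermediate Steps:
$o{\left(C,Y \right)} = - \frac{1}{114}$ ($o{\left(C,Y \right)} = - \frac{2}{-1212 + 1440} = - \frac{2}{228} = \left(-2\right) \frac{1}{228} = - \frac{1}{114}$)
$f{\left(T,A \right)} = 2 i \sqrt{226}$ ($f{\left(T,A \right)} = \sqrt{-904} = 2 i \sqrt{226}$)
$\left(1637868 + o{\left(-1255,-444 - -685 \right)}\right) + f{\left(-829,-60 \right)} = \left(1637868 - \frac{1}{114}\right) + 2 i \sqrt{226} = \frac{186716951}{114} + 2 i \sqrt{226}$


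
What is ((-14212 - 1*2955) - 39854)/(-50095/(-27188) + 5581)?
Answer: -516762316/50595441 ≈ -10.214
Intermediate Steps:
((-14212 - 1*2955) - 39854)/(-50095/(-27188) + 5581) = ((-14212 - 2955) - 39854)/(-50095*(-1/27188) + 5581) = (-17167 - 39854)/(50095/27188 + 5581) = -57021/151786323/27188 = -57021*27188/151786323 = -516762316/50595441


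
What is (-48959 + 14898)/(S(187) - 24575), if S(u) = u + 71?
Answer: 34061/24317 ≈ 1.4007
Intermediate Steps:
S(u) = 71 + u
(-48959 + 14898)/(S(187) - 24575) = (-48959 + 14898)/((71 + 187) - 24575) = -34061/(258 - 24575) = -34061/(-24317) = -34061*(-1/24317) = 34061/24317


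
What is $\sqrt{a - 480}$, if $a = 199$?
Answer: $i \sqrt{281} \approx 16.763 i$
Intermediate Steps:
$\sqrt{a - 480} = \sqrt{199 - 480} = \sqrt{-281} = i \sqrt{281}$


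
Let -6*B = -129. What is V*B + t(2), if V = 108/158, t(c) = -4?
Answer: 845/79 ≈ 10.696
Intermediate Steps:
V = 54/79 (V = 108*(1/158) = 54/79 ≈ 0.68354)
B = 43/2 (B = -1/6*(-129) = 43/2 ≈ 21.500)
V*B + t(2) = (54/79)*(43/2) - 4 = 1161/79 - 4 = 845/79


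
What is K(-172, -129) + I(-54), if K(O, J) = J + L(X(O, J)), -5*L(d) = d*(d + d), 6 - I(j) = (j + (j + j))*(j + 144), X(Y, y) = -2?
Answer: 72277/5 ≈ 14455.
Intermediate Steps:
I(j) = 6 - 3*j*(144 + j) (I(j) = 6 - (j + (j + j))*(j + 144) = 6 - (j + 2*j)*(144 + j) = 6 - 3*j*(144 + j))
L(d) = -2*d**2/5 (L(d) = -d*(d + d)/5 = -d*2*d/5 = -2*d**2/5)
K(O, J) = -8/5 + J (K(O, J) = J - 2/5*(-2)**2 = J - 2/5*4 = J - 8/5 = -8/5 + J)
K(-172, -129) + I(-54) = (-8/5 - 129) + (6 - 432*(-54) - 3*(-54)**2) = -653/5 + (6 + 23328 - 3*2916) = -653/5 + (6 + 23328 - 8748) = -653/5 + 14586 = 72277/5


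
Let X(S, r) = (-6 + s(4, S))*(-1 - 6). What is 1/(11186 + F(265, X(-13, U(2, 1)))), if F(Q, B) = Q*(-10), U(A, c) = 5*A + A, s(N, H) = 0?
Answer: 1/8536 ≈ 0.00011715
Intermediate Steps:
U(A, c) = 6*A
X(S, r) = 42 (X(S, r) = (-6 + 0)*(-1 - 6) = -6*(-7) = 42)
F(Q, B) = -10*Q
1/(11186 + F(265, X(-13, U(2, 1)))) = 1/(11186 - 10*265) = 1/(11186 - 2650) = 1/8536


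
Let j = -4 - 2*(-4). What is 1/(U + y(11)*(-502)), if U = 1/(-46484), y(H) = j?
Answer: -46484/93339873 ≈ -0.00049801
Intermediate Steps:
j = 4 (j = -4 + 8 = 4)
y(H) = 4
U = -1/46484 ≈ -2.1513e-5
1/(U + y(11)*(-502)) = 1/(-1/46484 + 4*(-502)) = 1/(-1/46484 - 2008) = 1/(-93339873/46484) = -46484/93339873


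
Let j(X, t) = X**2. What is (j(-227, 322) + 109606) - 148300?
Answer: 12835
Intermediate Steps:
(j(-227, 322) + 109606) - 148300 = ((-227)**2 + 109606) - 148300 = (51529 + 109606) - 148300 = 161135 - 148300 = 12835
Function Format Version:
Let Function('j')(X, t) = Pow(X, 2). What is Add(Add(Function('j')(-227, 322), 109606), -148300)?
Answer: 12835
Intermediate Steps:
Add(Add(Function('j')(-227, 322), 109606), -148300) = Add(Add(Pow(-227, 2), 109606), -148300) = Add(Add(51529, 109606), -148300) = Add(161135, -148300) = 12835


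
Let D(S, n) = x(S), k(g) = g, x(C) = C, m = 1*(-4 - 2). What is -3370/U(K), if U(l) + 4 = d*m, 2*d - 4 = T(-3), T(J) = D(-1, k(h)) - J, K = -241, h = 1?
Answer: 1685/11 ≈ 153.18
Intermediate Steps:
m = -6 (m = 1*(-6) = -6)
D(S, n) = S
T(J) = -1 - J
d = 3 (d = 2 + (-1 - 1*(-3))/2 = 2 + (-1 + 3)/2 = 2 + (½)*2 = 2 + 1 = 3)
U(l) = -22 (U(l) = -4 + 3*(-6) = -4 - 18 = -22)
-3370/U(K) = -3370/(-22) = -3370*(-1/22) = 1685/11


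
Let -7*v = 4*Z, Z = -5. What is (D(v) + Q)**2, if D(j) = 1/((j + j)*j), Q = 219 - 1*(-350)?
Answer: 207251652001/640000 ≈ 3.2383e+5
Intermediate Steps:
Q = 569 (Q = 219 + 350 = 569)
v = 20/7 (v = -4*(-5)/7 = -1/7*(-20) = 20/7 ≈ 2.8571)
D(j) = 1/(2*j**2) (D(j) = 1/(((2*j))*j) = (1/(2*j))/j = 1/(2*j**2))
(D(v) + Q)**2 = (1/(2*(20/7)**2) + 569)**2 = ((1/2)*(49/400) + 569)**2 = (49/800 + 569)**2 = (455249/800)**2 = 207251652001/640000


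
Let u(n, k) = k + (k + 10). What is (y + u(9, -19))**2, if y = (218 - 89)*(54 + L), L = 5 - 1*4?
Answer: 49942489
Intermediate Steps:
L = 1 (L = 5 - 4 = 1)
u(n, k) = 10 + 2*k (u(n, k) = k + (10 + k) = 10 + 2*k)
y = 7095 (y = (218 - 89)*(54 + 1) = 129*55 = 7095)
(y + u(9, -19))**2 = (7095 + (10 + 2*(-19)))**2 = (7095 + (10 - 38))**2 = (7095 - 28)**2 = 7067**2 = 49942489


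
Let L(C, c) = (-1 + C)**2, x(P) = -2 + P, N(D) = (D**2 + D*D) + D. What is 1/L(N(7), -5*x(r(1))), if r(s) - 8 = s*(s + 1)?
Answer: 1/10816 ≈ 9.2456e-5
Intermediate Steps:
r(s) = 8 + s*(1 + s) (r(s) = 8 + s*(s + 1) = 8 + s*(1 + s))
N(D) = D + 2*D**2 (N(D) = (D**2 + D**2) + D = 2*D**2 + D = D + 2*D**2)
1/L(N(7), -5*x(r(1))) = 1/((-1 + 7*(1 + 2*7))**2) = 1/((-1 + 7*(1 + 14))**2) = 1/((-1 + 7*15)**2) = 1/((-1 + 105)**2) = 1/(104**2) = 1/10816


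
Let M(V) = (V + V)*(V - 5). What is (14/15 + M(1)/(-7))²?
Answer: 47524/11025 ≈ 4.3106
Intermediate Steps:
M(V) = 2*V*(-5 + V) (M(V) = (2*V)*(-5 + V) = 2*V*(-5 + V))
(14/15 + M(1)/(-7))² = (14/15 + (2*1*(-5 + 1))/(-7))² = (14*(1/15) + (2*1*(-4))*(-⅐))² = (14/15 - 8*(-⅐))² = (14/15 + 8/7)² = (218/105)² = 47524/11025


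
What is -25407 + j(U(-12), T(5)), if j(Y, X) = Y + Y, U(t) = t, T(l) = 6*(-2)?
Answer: -25431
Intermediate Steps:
T(l) = -12
j(Y, X) = 2*Y
-25407 + j(U(-12), T(5)) = -25407 + 2*(-12) = -25407 - 24 = -25431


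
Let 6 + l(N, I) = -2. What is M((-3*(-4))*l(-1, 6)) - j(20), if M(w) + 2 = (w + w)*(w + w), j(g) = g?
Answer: 36842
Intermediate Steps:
l(N, I) = -8 (l(N, I) = -6 - 2 = -8)
M(w) = -2 + 4*w² (M(w) = -2 + (w + w)*(w + w) = -2 + (2*w)*(2*w) = -2 + 4*w²)
M((-3*(-4))*l(-1, 6)) - j(20) = (-2 + 4*(-3*(-4)*(-8))²) - 1*20 = (-2 + 4*(12*(-8))²) - 20 = (-2 + 4*(-96)²) - 20 = (-2 + 4*9216) - 20 = (-2 + 36864) - 20 = 36862 - 20 = 36842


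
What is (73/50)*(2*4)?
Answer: 292/25 ≈ 11.680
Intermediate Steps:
(73/50)*(2*4) = (73*(1/50))*8 = (73/50)*8 = 292/25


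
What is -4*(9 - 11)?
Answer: 8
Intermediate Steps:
-4*(9 - 11) = -4*(-2) = 8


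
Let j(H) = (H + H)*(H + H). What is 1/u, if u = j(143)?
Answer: 1/81796 ≈ 1.2226e-5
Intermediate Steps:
j(H) = 4*H² (j(H) = (2*H)*(2*H) = 4*H²)
u = 81796 (u = 4*143² = 4*20449 = 81796)
1/u = 1/81796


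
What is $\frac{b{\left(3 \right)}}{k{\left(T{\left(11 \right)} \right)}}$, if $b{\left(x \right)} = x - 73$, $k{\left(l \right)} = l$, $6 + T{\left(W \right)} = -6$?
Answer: $\frac{35}{6} \approx 5.8333$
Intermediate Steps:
$T{\left(W \right)} = -12$ ($T{\left(W \right)} = -6 - 6 = -12$)
$b{\left(x \right)} = -73 + x$
$\frac{b{\left(3 \right)}}{k{\left(T{\left(11 \right)} \right)}} = \frac{-73 + 3}{-12} = \left(-70\right) \left(- \frac{1}{12}\right) = \frac{35}{6}$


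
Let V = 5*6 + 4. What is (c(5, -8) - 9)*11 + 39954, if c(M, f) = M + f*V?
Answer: 36918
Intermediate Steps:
V = 34 (V = 30 + 4 = 34)
c(M, f) = M + 34*f (c(M, f) = M + f*34 = M + 34*f)
(c(5, -8) - 9)*11 + 39954 = ((5 + 34*(-8)) - 9)*11 + 39954 = ((5 - 272) - 9)*11 + 39954 = (-267 - 9)*11 + 39954 = -276*11 + 39954 = -3036 + 39954 = 36918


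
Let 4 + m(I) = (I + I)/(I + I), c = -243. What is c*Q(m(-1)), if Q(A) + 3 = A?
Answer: 1458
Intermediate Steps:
m(I) = -3 (m(I) = -4 + (I + I)/(I + I) = -4 + (2*I)/((2*I)) = -4 + (2*I)*(1/(2*I)) = -4 + 1 = -3)
Q(A) = -3 + A
c*Q(m(-1)) = -243*(-3 - 3) = -243*(-6) = 1458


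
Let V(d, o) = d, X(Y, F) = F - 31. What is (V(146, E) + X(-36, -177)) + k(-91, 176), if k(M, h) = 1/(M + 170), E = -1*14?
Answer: -4897/79 ≈ -61.987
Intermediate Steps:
X(Y, F) = -31 + F
E = -14
k(M, h) = 1/(170 + M)
(V(146, E) + X(-36, -177)) + k(-91, 176) = (146 + (-31 - 177)) + 1/(170 - 91) = (146 - 208) + 1/79 = -62 + 1/79 = -4897/79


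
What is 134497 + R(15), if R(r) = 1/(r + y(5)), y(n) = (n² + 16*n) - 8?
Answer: 15063665/112 ≈ 1.3450e+5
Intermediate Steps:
y(n) = -8 + n² + 16*n
R(r) = 1/(97 + r) (R(r) = 1/(r + (-8 + 5² + 16*5)) = 1/(r + (-8 + 25 + 80)) = 1/(r + 97) = 1/(97 + r))
134497 + R(15) = 134497 + 1/(97 + 15) = 134497 + 1/112 = 15063665/112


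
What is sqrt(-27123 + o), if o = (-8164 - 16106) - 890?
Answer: 7*I*sqrt(1067) ≈ 228.65*I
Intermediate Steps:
o = -25160 (o = -24270 - 890 = -25160)
sqrt(-27123 + o) = sqrt(-27123 - 25160) = sqrt(-52283) = 7*I*sqrt(1067)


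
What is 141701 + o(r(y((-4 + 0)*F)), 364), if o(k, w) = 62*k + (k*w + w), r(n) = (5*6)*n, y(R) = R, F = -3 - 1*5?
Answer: 551025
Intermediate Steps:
F = -8 (F = -3 - 5 = -8)
r(n) = 30*n
o(k, w) = w + 62*k + k*w (o(k, w) = 62*k + (w + k*w) = w + 62*k + k*w)
141701 + o(r(y((-4 + 0)*F)), 364) = 141701 + (364 + 62*(30*((-4 + 0)*(-8))) + (30*((-4 + 0)*(-8)))*364) = 141701 + (364 + 62*(30*(-4*(-8))) + (30*(-4*(-8)))*364) = 141701 + (364 + 62*(30*32) + (30*32)*364) = 141701 + (364 + 62*960 + 960*364) = 141701 + (364 + 59520 + 349440) = 141701 + 409324 = 551025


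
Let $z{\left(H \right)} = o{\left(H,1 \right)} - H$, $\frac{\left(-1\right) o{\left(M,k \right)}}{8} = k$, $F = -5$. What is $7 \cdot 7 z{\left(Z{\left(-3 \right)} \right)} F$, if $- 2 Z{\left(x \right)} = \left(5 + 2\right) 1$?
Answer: $\frac{2205}{2} \approx 1102.5$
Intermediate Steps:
$o{\left(M,k \right)} = - 8 k$
$Z{\left(x \right)} = - \frac{7}{2}$ ($Z{\left(x \right)} = - \frac{\left(5 + 2\right) 1}{2} = - \frac{7 \cdot 1}{2} = \left(- \frac{1}{2}\right) 7 = - \frac{7}{2}$)
$z{\left(H \right)} = -8 - H$ ($z{\left(H \right)} = \left(-8\right) 1 - H = -8 - H$)
$7 \cdot 7 z{\left(Z{\left(-3 \right)} \right)} F = 7 \cdot 7 \left(-8 - - \frac{7}{2}\right) \left(-5\right) = 49 \left(-8 + \frac{7}{2}\right) \left(-5\right) = 49 \left(- \frac{9}{2}\right) \left(-5\right) = \left(- \frac{441}{2}\right) \left(-5\right) = \frac{2205}{2}$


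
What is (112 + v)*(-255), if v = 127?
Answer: -60945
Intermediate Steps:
(112 + v)*(-255) = (112 + 127)*(-255) = 239*(-255) = -60945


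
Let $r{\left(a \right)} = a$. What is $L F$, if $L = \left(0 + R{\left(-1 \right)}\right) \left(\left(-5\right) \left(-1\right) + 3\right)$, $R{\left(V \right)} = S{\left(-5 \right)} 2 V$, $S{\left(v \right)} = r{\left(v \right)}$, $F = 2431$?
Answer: $194480$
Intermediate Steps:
$S{\left(v \right)} = v$
$R{\left(V \right)} = - 10 V$ ($R{\left(V \right)} = \left(-5\right) 2 V = - 10 V$)
$L = 80$ ($L = \left(0 - -10\right) \left(\left(-5\right) \left(-1\right) + 3\right) = \left(0 + 10\right) \left(5 + 3\right) = 10 \cdot 8 = 80$)
$L F = 80 \cdot 2431 = 194480$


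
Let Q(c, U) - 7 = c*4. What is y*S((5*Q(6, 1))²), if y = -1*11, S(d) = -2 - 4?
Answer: 66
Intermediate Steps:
Q(c, U) = 7 + 4*c (Q(c, U) = 7 + c*4 = 7 + 4*c)
S(d) = -6
y = -11
y*S((5*Q(6, 1))²) = -11*(-6) = 66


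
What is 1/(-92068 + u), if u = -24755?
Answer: -1/116823 ≈ -8.5600e-6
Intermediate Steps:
1/(-92068 + u) = 1/(-92068 - 24755) = 1/(-116823) = -1/116823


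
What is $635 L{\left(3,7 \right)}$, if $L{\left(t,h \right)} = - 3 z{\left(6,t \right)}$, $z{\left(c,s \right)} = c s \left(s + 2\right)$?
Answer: $-171450$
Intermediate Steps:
$z{\left(c,s \right)} = c s \left(2 + s\right)$
$L{\left(t,h \right)} = - 18 t \left(2 + t\right)$ ($L{\left(t,h \right)} = - 3 \cdot 6 t \left(2 + t\right) = - 18 t \left(2 + t\right)$)
$635 L{\left(3,7 \right)} = 635 \left(\left(-18\right) 3 \left(2 + 3\right)\right) = 635 \left(\left(-18\right) 3 \cdot 5\right) = 635 \left(-270\right) = -171450$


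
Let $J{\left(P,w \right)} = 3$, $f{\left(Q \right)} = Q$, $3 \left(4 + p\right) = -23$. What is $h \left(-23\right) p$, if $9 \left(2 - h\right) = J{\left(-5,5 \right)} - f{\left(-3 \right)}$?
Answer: $\frac{3220}{9} \approx 357.78$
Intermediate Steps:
$p = - \frac{35}{3}$ ($p = -4 + \frac{1}{3} \left(-23\right) = -4 - \frac{23}{3} = - \frac{35}{3} \approx -11.667$)
$h = \frac{4}{3}$ ($h = 2 - \frac{3 - -3}{9} = 2 - \frac{3 + 3}{9} = 2 - \frac{2}{3} = \frac{4}{3} \approx 1.3333$)
$h \left(-23\right) p = \frac{4}{3} \left(-23\right) \left(- \frac{35}{3}\right) = \left(- \frac{92}{3}\right) \left(- \frac{35}{3}\right) = \frac{3220}{9}$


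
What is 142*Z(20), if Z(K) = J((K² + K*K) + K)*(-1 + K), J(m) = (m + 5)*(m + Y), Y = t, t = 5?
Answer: 1836326250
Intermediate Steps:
Y = 5
J(m) = (5 + m)² (J(m) = (m + 5)*(m + 5) = (5 + m)*(5 + m) = (5 + m)²)
Z(K) = (-1 + K)*(25 + (K + 2*K²)² + 10*K + 20*K²) (Z(K) = (25 + ((K² + K*K) + K)² + 10*((K² + K*K) + K))*(-1 + K) = (25 + ((K² + K²) + K)² + 10*((K² + K²) + K))*(-1 + K) = (25 + (2*K² + K)² + 10*(2*K² + K))*(-1 + K) = (25 + (K + 2*K²)² + 10*(K + 2*K²))*(-1 + K) = (25 + (K + 2*K²)² + (10*K + 20*K²))*(-1 + K) = (25 + (K + 2*K²)² + 10*K + 20*K²)*(-1 + K) = (-1 + K)*(25 + (K + 2*K²)² + 10*K + 20*K²))
142*Z(20) = 142*(-25 - 11*20² + 4*20⁵ + 15*20 + 17*20³) = 142*(-25 - 11*400 + 4*3200000 + 300 + 17*8000) = 142*(-25 - 4400 + 12800000 + 300 + 136000) = 142*12931875 = 1836326250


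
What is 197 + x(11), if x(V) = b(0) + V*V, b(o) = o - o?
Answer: 318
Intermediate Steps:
b(o) = 0
x(V) = V² (x(V) = 0 + V*V = 0 + V² = V²)
197 + x(11) = 197 + 11² = 197 + 121 = 318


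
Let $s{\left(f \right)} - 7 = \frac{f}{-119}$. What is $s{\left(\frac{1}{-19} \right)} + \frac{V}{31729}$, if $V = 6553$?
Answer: $\frac{517022945}{71739269} \approx 7.207$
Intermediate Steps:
$s{\left(f \right)} = 7 - \frac{f}{119}$ ($s{\left(f \right)} = 7 + \frac{f}{-119} = 7 + f \left(- \frac{1}{119}\right) = 7 - \frac{f}{119}$)
$s{\left(\frac{1}{-19} \right)} + \frac{V}{31729} = \left(7 - \frac{1}{119 \left(-19\right)}\right) + \frac{6553}{31729} = \left(7 - - \frac{1}{2261}\right) + 6553 \cdot \frac{1}{31729} = \left(7 + \frac{1}{2261}\right) + \frac{6553}{31729} = \frac{15828}{2261} + \frac{6553}{31729} = \frac{517022945}{71739269}$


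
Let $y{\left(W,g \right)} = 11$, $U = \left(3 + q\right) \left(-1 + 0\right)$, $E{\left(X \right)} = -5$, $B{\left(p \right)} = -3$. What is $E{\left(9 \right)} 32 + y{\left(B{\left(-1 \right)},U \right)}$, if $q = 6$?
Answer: $-149$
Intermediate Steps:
$U = -9$ ($U = \left(3 + 6\right) \left(-1 + 0\right) = 9 \left(-1\right) = -9$)
$E{\left(9 \right)} 32 + y{\left(B{\left(-1 \right)},U \right)} = \left(-5\right) 32 + 11 = -160 + 11 = -149$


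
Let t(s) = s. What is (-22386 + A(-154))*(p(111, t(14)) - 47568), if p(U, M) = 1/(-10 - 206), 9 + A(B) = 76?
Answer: 229320783791/216 ≈ 1.0617e+9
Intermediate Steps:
A(B) = 67 (A(B) = -9 + 76 = 67)
p(U, M) = -1/216 (p(U, M) = 1/(-216) = -1/216)
(-22386 + A(-154))*(p(111, t(14)) - 47568) = (-22386 + 67)*(-1/216 - 47568) = -22319*(-10274689/216) = 229320783791/216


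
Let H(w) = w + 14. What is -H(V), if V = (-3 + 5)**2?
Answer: -18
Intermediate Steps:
V = 4 (V = 2**2 = 4)
H(w) = 14 + w
-H(V) = -(14 + 4) = -1*18 = -18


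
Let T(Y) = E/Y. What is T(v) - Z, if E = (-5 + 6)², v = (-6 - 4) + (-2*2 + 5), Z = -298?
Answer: 2681/9 ≈ 297.89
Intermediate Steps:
v = -9 (v = -10 + (-4 + 5) = -10 + 1 = -9)
E = 1 (E = 1² = 1)
T(Y) = 1/Y
T(v) - Z = 1/(-9) - 1*(-298) = -⅑ + 298 = 2681/9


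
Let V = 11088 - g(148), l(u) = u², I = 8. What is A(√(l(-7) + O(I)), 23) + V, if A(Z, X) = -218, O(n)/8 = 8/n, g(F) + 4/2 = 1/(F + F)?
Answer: 3218111/296 ≈ 10872.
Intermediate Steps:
g(F) = -2 + 1/(2*F) (g(F) = -2 + 1/(F + F) = -2 + 1/(2*F))
O(n) = 64/n (O(n) = 8*(8/n) = 64/n)
V = 3282639/296 (V = 11088 - (-2 + (½)/148) = 11088 - (-2 + (½)*(1/148)) = 11088 - (-2 + 1/296) = 11088 - 1*(-591/296) = 11088 + 591/296 = 3282639/296 ≈ 11090.)
A(√(l(-7) + O(I)), 23) + V = -218 + 3282639/296 = 3218111/296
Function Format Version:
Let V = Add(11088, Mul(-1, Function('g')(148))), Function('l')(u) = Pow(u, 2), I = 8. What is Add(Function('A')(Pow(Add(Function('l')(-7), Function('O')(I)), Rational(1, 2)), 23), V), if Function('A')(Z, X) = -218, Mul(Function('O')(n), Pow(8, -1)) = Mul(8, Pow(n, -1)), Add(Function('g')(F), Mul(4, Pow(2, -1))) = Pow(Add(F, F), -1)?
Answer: Rational(3218111, 296) ≈ 10872.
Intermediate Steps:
Function('g')(F) = Add(-2, Mul(Rational(1, 2), Pow(F, -1))) (Function('g')(F) = Add(-2, Pow(Add(F, F), -1)) = Add(-2, Pow(Mul(2, F), -1)) = Add(-2, Mul(Rational(1, 2), Pow(F, -1))))
Function('O')(n) = Mul(64, Pow(n, -1)) (Function('O')(n) = Mul(8, Mul(8, Pow(n, -1))) = Mul(64, Pow(n, -1)))
V = Rational(3282639, 296) (V = Add(11088, Mul(-1, Add(-2, Mul(Rational(1, 2), Pow(148, -1))))) = Add(11088, Mul(-1, Add(-2, Mul(Rational(1, 2), Rational(1, 148))))) = Add(11088, Mul(-1, Add(-2, Rational(1, 296)))) = Add(11088, Mul(-1, Rational(-591, 296))) = Add(11088, Rational(591, 296)) = Rational(3282639, 296) ≈ 11090.)
Add(Function('A')(Pow(Add(Function('l')(-7), Function('O')(I)), Rational(1, 2)), 23), V) = Add(-218, Rational(3282639, 296)) = Rational(3218111, 296)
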